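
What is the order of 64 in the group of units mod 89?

11

ord(64) | φ(89) = 89 − 1 = 88 = 2^3 · 11.
Divisors of 88: 1, 2, 4, 8, 11, 22, 44, 88.
Evaluate successive powers at the divisors of 88:
64^1 ≡ 64 (mod 89)
64^2 ≡ 2 (mod 89)
64^4 ≡ 4 (mod 89)
64^8 ≡ 16 (mod 89)
64^11 ≡ 1 (mod 89) ✓
Hence ord(64) = 11.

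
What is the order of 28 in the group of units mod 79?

78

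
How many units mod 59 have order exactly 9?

0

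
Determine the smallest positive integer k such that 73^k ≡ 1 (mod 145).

28

ord(73) | φ(145) = φ(5·29) = (5−1)·(29−1) = 4·28 = 112 = 2^4 · 7.
Divisors of 112: 1, 2, 4, 7, 8, 14, 16, 28, 56, 112.
Test each divisor d:
73^1 ≡ 73
73^2 ≡ 109
73^4 ≡ 136
73^7 ≡ 17
73^8 ≡ 81
73^14 ≡ 144
73^16 ≡ 36
73^28 ≡ 1
Therefore the multiplicative order of 73 modulo 145 is 28.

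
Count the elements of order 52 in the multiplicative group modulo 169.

φ(169) = φ(13^2) = 13·(13−1) = 156 = 2^2 · 3 · 13.
Since (Z/169Z)^× is cyclic of order 156, the number of elements of order d is φ(d) when d | 156 and 0 otherwise.
52 = 2^2 · 13 divides 156, and φ(52) = 24.

24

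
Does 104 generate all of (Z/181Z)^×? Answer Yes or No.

Yes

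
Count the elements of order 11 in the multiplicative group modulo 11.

φ(11) = 11 − 1 = 10 = 2 · 5.
(Z/11Z)^× is cyclic (|G| = 10); a cyclic group of order m has exactly φ(d) elements of each order d | m, and none otherwise.
Since 11 ∤ 10, the count is 0.

0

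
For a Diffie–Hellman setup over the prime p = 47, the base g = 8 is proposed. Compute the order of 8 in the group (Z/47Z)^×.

By Lagrange's theorem, ord_47(8) divides φ(47) = 47 − 1 = 46 = 2 · 23.
Divisors of 46: 1, 2, 23, 46.
Evaluate successive powers at the divisors of 46:
8^1 ≡ 8 (mod 47)
8^2 ≡ 17 (mod 47)
8^23 ≡ 1 (mod 47) ✓
The smallest such exponent is 23, so the order of 8 is 23.

23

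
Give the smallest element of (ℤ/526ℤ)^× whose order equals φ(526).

φ(526) = φ(2)·φ(263) = 1·262 = 262 = 2 · 131.
g is a primitive root iff g^(262/q) ≢ 1 (mod 526) for each prime q ∈ {2, 131}.
g = 2: gcd(2, 526) = 2 > 1, not a unit — skip.
g = 3: 3^131 ≡ 1 — hits 1, so not a primitive root.
g = 4: gcd(4, 526) = 2 > 1, not a unit — skip.
g = 5: 5^131 ≡ 525; 5^2 ≡ 25 — none is 1, so 5 is a primitive root.
Hence the least primitive root of 526 is 5.

5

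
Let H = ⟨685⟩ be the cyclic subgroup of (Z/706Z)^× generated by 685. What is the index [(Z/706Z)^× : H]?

ord(685) | φ(706) = φ(2)·φ(353) = 1·352 = 352 = 2^5 · 11.
Divisors of 352: 1, 2, 4, 8, 11, 16, 22, 32, 44, 88, 176, 352.
Check 685^d mod 706 for each divisor in increasing order:
685^1 ≡ 685 (mod 706)
685^2 ≡ 441 (mod 706)
685^4 ≡ 331 (mod 706)
685^8 ≡ 131 (mod 706)
685^11 ≡ 423 (mod 706)
685^16 ≡ 217 (mod 706)
685^22 ≡ 311 (mod 706)
685^32 ≡ 493 (mod 706)
685^44 ≡ 705 (mod 706)
685^88 ≡ 1 (mod 706) ✓
The order of 685 is 88, so the subgroup it generates has 88 elements.
Index = |(Z/706Z)^×| / |⟨685⟩| = 352 / 88 = 4.

4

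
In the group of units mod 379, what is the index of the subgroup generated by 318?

7

ord(318) | φ(379) = 379 − 1 = 378 = 2 · 3^3 · 7.
Divisors of 378: 1, 2, 3, 6, 7, 9, 14, 18, 21, 27, 42, 54, 63, 126, 189, 378.
Evaluate successive powers at the divisors of 378:
318^1 ≡ 318 (mod 379)
318^2 ≡ 310 (mod 379)
318^3 ≡ 40 (mod 379)
318^6 ≡ 84 (mod 379)
318^7 ≡ 182 (mod 379)
318^9 ≡ 328 (mod 379)
318^14 ≡ 151 (mod 379)
318^18 ≡ 327 (mod 379)
318^21 ≡ 194 (mod 379)
318^27 ≡ 378 (mod 379)
318^42 ≡ 115 (mod 379)
318^54 ≡ 1 (mod 379) ✓
Thus |⟨318⟩| = ord(318) = 54.
[(Z/379Z)^× : ⟨318⟩] = 378/54 = 7.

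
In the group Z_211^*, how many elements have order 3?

φ(211) = 211 − 1 = 210 = 2 · 3 · 5 · 7.
(Z/211Z)^× is cyclic (|G| = 210); a cyclic group of order m has exactly φ(d) elements of each order d | m, and none otherwise.
3 | 210, and φ(3) = 3 − 1 = 2.

2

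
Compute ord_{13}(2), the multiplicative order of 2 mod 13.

ord(2) | φ(13) = 13 − 1 = 12 = 2^2 · 3.
Divisors of 12: 1, 2, 3, 4, 6, 12.
Evaluate successive powers at the divisors of 12:
2^1 ≡ 2 (mod 13)
2^2 ≡ 4 (mod 13)
2^3 ≡ 8 (mod 13)
2^4 ≡ 3 (mod 13)
2^6 ≡ 12 (mod 13)
2^12 ≡ 1 (mod 13) ✓
Hence ord(2) = 12.

12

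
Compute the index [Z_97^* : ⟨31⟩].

2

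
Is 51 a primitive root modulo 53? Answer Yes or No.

φ(53) = 53 − 1 = 52 = 2^2 · 13.
An element g generates (Z/53Z)^× iff g^(52/q) ≢ 1 (mod 53) for each prime q ∈ {2, 13}.
51^26 ≡ 52 (mod 53)  [q = 2: ≢ 1 ✓]
51^4 ≡ 16 (mod 53)  [q = 13: ≢ 1 ✓]
All checks pass, so 51 has order 52 and is a primitive root modulo 53.

Yes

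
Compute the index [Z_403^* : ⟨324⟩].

12

By Lagrange's theorem, ord_403(324) divides φ(403) = φ(13·31) = (13−1)·(31−1) = 12·30 = 360 = 2^3 · 3^2 · 5.
Divisors of 360: 1, 2, 3, 4, 5, 6, 8, 9, 10, 12, 15, 18, 20, 24, 30, 36, 40, 45, 60, 72, 90, 120, 180, 360.
Test each divisor d:
324^1 ≡ 324 (mod 403)
324^2 ≡ 196 (mod 403)
324^3 ≡ 233 (mod 403)
324^4 ≡ 131 (mod 403)
324^5 ≡ 129 (mod 403)
324^6 ≡ 287 (mod 403)
324^8 ≡ 235 (mod 403)
324^9 ≡ 376 (mod 403)
324^10 ≡ 118 (mod 403)
324^12 ≡ 157 (mod 403)
324^15 ≡ 311 (mod 403)
324^18 ≡ 326 (mod 403)
324^20 ≡ 222 (mod 403)
324^24 ≡ 66 (mod 403)
324^30 ≡ 1 (mod 403) ✓
So ord_403(324) = 30, hence |⟨324⟩| = 30.
Index = |(Z/403Z)^×| / |⟨324⟩| = 360 / 30 = 12.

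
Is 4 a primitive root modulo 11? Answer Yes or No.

No

φ(11) = 11 − 1 = 10 = 2 · 5.
It suffices to check that the order of 4 is not a proper divisor of 10: compute 4^(10/q) for q ∈ {2, 5}.
4^5 ≡ 1 (mod 11)  [q = 2: ≡ 1 ✗]
4^2 ≡ 5 (mod 11)  [q = 5: ≢ 1 ✓]
4^5 ≡ 1 shows ord(4) | 5, strictly less than φ(11); not a primitive root.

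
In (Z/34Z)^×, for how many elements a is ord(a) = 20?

φ(34) = φ(2)·φ(17) = 1·16 = 16 = 2^4.
In a cyclic group of order 16, there are φ(d) elements of order d for each divisor d of 16, and zero for non-divisors.
20 does not divide 16, so no element of (Z/34Z)^× has order 20.

0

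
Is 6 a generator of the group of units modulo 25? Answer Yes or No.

No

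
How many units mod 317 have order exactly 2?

φ(317) = 317 − 1 = 316 = 2^2 · 79.
(Z/317Z)^× is cyclic (|G| = 316); a cyclic group of order m has exactly φ(d) elements of each order d | m, and none otherwise.
2 | 316, and φ(2) = 2 − 1 = 1.

1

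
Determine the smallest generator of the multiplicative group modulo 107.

φ(107) = 107 − 1 = 106 = 2 · 53.
Test candidates g = 2, 3, … against the prime factors q ∈ {2, 53} of φ(107): g is a generator iff g^(106/q) ≢ 1 for every such q.
g = 2: 2^53 ≡ 106; 2^2 ≡ 4 — none is 1, so 2 is a primitive root.
Hence the least primitive root of 107 is 2.

2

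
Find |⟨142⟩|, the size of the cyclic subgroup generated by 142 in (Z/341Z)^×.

30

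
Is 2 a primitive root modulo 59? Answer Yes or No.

Yes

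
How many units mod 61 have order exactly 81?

0

φ(61) = 61 − 1 = 60 = 2^2 · 3 · 5.
(Z/61Z)^× is cyclic (|G| = 60); a cyclic group of order m has exactly φ(d) elements of each order d | m, and none otherwise.
Here 60 is not a multiple of 81, so there are no elements of order 81.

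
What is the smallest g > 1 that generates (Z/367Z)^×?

6

φ(367) = 367 − 1 = 366 = 2 · 3 · 61.
g is a primitive root iff g^(366/q) ≢ 1 (mod 367) for each prime q ∈ {2, 3, 61}.
g = 2: 2^183 ≡ 1 — hits 1, so not a primitive root.
g = 3: 3^183 ≡ 366; 3^122 ≡ 1 — hits 1, so not a primitive root.
g = 4: 4^183 ≡ 1 — hits 1, so not a primitive root.
g = 5: 5^183 ≡ 366; 5^122 ≡ 1 — hits 1, so not a primitive root.
g = 6: 6^183 ≡ 366; 6^122 ≡ 283; 6^6 ≡ 47 — none is 1, so 6 is a primitive root.
Hence the least primitive root of 367 is 6.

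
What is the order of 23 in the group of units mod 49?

21

The order of 23 must divide φ(49) = φ(7^2) = 7·(7−1) = 42 = 2 · 3 · 7.
Divisors of 42: 1, 2, 3, 6, 7, 14, 21, 42.
Check 23^d mod 49 for each divisor in increasing order:
23^1 ≡ 23 (mod 49)
23^2 ≡ 39 (mod 49)
23^3 ≡ 15 (mod 49)
23^6 ≡ 29 (mod 49)
23^7 ≡ 30 (mod 49)
23^14 ≡ 18 (mod 49)
23^21 ≡ 1 (mod 49) ✓
Hence ord(23) = 21.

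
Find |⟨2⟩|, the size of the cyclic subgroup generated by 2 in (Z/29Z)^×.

28

The order of 2 must divide φ(29) = 29 − 1 = 28 = 2^2 · 7.
Divisors of 28: 1, 2, 4, 7, 14, 28.
Compute 2^d (mod 29) for the divisors d until we hit 1:
2^1 ≡ 2 (mod 29)
2^2 ≡ 4 (mod 29)
2^4 ≡ 16 (mod 29)
2^7 ≡ 12 (mod 29)
2^14 ≡ 28 (mod 29)
2^28 ≡ 1 (mod 29) ✓
The smallest such exponent is 28, so the order of 2 is 28.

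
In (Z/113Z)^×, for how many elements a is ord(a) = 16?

8

φ(113) = 113 − 1 = 112 = 2^4 · 7.
Since (Z/113Z)^× is cyclic of order 112, the number of elements of order d is φ(d) when d | 112 and 0 otherwise.
16 = 2^4 divides 112, and φ(16) = 8.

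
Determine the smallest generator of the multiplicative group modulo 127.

3

φ(127) = 127 − 1 = 126 = 2 · 3^2 · 7.
g is a primitive root iff g^(126/q) ≢ 1 (mod 127) for each prime q ∈ {2, 3, 7}.
g = 2: 2^63 ≡ 1 — hits 1, so not a primitive root.
g = 3: 3^63 ≡ 126; 3^42 ≡ 107; 3^18 ≡ 4 — none is 1, so 3 is a primitive root.
So 3 is the smallest generator of (Z/127Z)^×.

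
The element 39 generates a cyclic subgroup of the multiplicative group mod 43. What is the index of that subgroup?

3

The order of 39 must divide φ(43) = 43 − 1 = 42 = 2 · 3 · 7.
Divisors of 42: 1, 2, 3, 6, 7, 14, 21, 42.
Evaluate successive powers at the divisors of 42:
39^1 ≡ 39 (mod 43)
39^2 ≡ 16 (mod 43)
39^3 ≡ 22 (mod 43)
39^6 ≡ 11 (mod 43)
39^7 ≡ 42 (mod 43)
39^14 ≡ 1 (mod 43) ✓
Thus |⟨39⟩| = ord(39) = 14.
[(Z/43Z)^× : ⟨39⟩] = 42/14 = 3.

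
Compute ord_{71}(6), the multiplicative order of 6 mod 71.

35

ord(6) | φ(71) = 71 − 1 = 70 = 2 · 5 · 7.
Divisors of 70: 1, 2, 5, 7, 10, 14, 35, 70.
Evaluate successive powers at the divisors of 70:
6^1 ≡ 6 (mod 71)
6^2 ≡ 36 (mod 71)
6^5 ≡ 37 (mod 71)
6^7 ≡ 54 (mod 71)
6^10 ≡ 20 (mod 71)
6^14 ≡ 5 (mod 71)
6^35 ≡ 1 (mod 71) ✓
Hence ord(6) = 35.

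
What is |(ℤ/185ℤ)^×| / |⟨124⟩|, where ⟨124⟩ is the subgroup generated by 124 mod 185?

4

Since 124 ∈ (Z/185Z)^×, its order divides φ(185) = φ(5·37) = (5−1)·(37−1) = 4·36 = 144 = 2^4 · 3^2.
Divisors of 144: 1, 2, 3, 4, 6, 8, 9, 12, 16, 18, 24, 36, 48, 72, 144.
Check 124^d mod 185 for each divisor in increasing order:
124^1 ≡ 124
124^2 ≡ 21
124^3 ≡ 14
124^4 ≡ 71
124^6 ≡ 11
124^8 ≡ 46
124^9 ≡ 154
124^12 ≡ 121
124^16 ≡ 81
124^18 ≡ 36
124^24 ≡ 26
124^36 ≡ 1
So ord_185(124) = 36, hence |⟨124⟩| = 36.
The index is φ(185) / ord(124) = 144 / 36 = 4.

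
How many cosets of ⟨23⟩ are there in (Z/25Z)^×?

Since 23 ∈ (Z/25Z)^×, its order divides φ(25) = φ(5^2) = 5·(5−1) = 20 = 2^2 · 5.
Divisors of 20: 1, 2, 4, 5, 10, 20.
Evaluate successive powers at the divisors of 20:
23^1 ≡ 23 (mod 25)
23^2 ≡ 4 (mod 25)
23^4 ≡ 16 (mod 25)
23^5 ≡ 18 (mod 25)
23^10 ≡ 24 (mod 25)
23^20 ≡ 1 (mod 25) ✓
The order of 23 is 20, so the subgroup it generates has 20 elements.
The index is φ(25) / ord(23) = 20 / 20 = 1.

1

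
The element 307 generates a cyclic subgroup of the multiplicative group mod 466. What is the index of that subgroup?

8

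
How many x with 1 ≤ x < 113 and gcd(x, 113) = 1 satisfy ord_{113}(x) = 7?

6

φ(113) = 113 − 1 = 112 = 2^4 · 7.
(Z/113Z)^× is cyclic (|G| = 112); a cyclic group of order m has exactly φ(d) elements of each order d | m, and none otherwise.
7 | 112, and φ(7) = 7 − 1 = 6.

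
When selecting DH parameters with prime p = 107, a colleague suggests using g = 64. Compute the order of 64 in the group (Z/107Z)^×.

53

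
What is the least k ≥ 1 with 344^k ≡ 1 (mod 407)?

30

By Lagrange's theorem, ord_407(344) divides φ(407) = φ(11·37) = (11−1)·(37−1) = 10·36 = 360 = 2^3 · 3^2 · 5.
Divisors of 360: 1, 2, 3, 4, 5, 6, 8, 9, 10, 12, 15, 18, 20, 24, 30, 36, 40, 45, 60, 72, 90, 120, 180, 360.
Test each divisor d:
344^1 ≡ 344
344^2 ≡ 306
344^3 ≡ 258
344^4 ≡ 26
344^5 ≡ 397
344^6 ≡ 223
344^8 ≡ 269
344^9 ≡ 147
344^10 ≡ 100
344^12 ≡ 75
344^15 ≡ 221
344^18 ≡ 38
344^20 ≡ 232
344^24 ≡ 334
344^30 ≡ 1
The smallest such exponent is 30, so the order of 344 is 30.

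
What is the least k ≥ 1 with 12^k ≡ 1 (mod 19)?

6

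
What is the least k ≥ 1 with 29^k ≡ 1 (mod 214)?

53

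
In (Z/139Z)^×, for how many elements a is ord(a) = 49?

0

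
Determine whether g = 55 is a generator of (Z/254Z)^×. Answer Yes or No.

φ(254) = φ(2)·φ(127) = 1·126 = 126 = 2 · 3^2 · 7.
It suffices to check that the order of 55 is not a proper divisor of 126: compute 55^(126/q) for q ∈ {2, 3, 7}.
55^63 ≡ 253 (mod 254)  [q = 2: ≢ 1 ✓]
55^42 ≡ 19 (mod 254)  [q = 3: ≢ 1 ✓]
55^18 ≡ 131 (mod 254)  [q = 7: ≢ 1 ✓]
All checks pass, so 55 has order 126 and is a primitive root modulo 254.

Yes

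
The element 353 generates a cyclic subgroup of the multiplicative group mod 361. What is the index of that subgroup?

6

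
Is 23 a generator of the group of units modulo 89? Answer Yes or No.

Yes

φ(89) = 89 − 1 = 88 = 2^3 · 11.
An element g generates (Z/89Z)^× iff g^(88/q) ≢ 1 (mod 89) for each prime q ∈ {2, 11}.
23^44 ≡ 88 (mod 89)  [q = 2: ≢ 1 ✓]
23^8 ≡ 2 (mod 89)  [q = 11: ≢ 1 ✓]
Every test exponent gives a nontrivial residue, hence 23 generates the full group.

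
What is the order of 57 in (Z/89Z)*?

22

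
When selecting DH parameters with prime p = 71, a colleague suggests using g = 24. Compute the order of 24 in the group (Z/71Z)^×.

35

By Lagrange's theorem, ord_71(24) divides φ(71) = 71 − 1 = 70 = 2 · 5 · 7.
Divisors of 70: 1, 2, 5, 7, 10, 14, 35, 70.
Test each divisor d:
24^1 ≡ 24 (mod 71)
24^2 ≡ 8 (mod 71)
24^5 ≡ 45 (mod 71)
24^7 ≡ 5 (mod 71)
24^10 ≡ 37 (mod 71)
24^14 ≡ 25 (mod 71)
24^35 ≡ 1 (mod 71) ✓
So ord_71(24) = 35.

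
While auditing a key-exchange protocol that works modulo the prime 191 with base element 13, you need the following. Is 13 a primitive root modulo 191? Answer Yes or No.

φ(191) = 191 − 1 = 190 = 2 · 5 · 19.
Test 13^(190/q) mod 191 for each prime factor q of 190:
13^95 ≡ 1 (mod 191)  [q = 2: ≡ 1 ✗]
13^38 ≡ 184 (mod 191)  [q = 5: ≢ 1 ✓]
13^10 ≡ 121 (mod 191)  [q = 19: ≢ 1 ✓]
Since 13^95 ≡ 1, the order of 13 divides 95 < 190, so 13 is not a primitive root.

No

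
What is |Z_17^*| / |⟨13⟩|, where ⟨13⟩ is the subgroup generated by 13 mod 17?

4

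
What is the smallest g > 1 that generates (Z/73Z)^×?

5

φ(73) = 73 − 1 = 72 = 2^3 · 3^2.
Test candidates g = 2, 3, … against the prime factors q ∈ {2, 3} of φ(73): g is a generator iff g^(72/q) ≢ 1 for every such q.
g = 2: 2^36 ≡ 1 — hits 1, so not a primitive root.
g = 3: 3^36 ≡ 1 — hits 1, so not a primitive root.
g = 4: 4^36 ≡ 1 — hits 1, so not a primitive root.
g = 5: 5^36 ≡ 72; 5^24 ≡ 8 — none is 1, so 5 is a primitive root.
Hence the least primitive root of 73 is 5.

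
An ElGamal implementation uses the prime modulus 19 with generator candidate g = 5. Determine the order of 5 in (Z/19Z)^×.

By Lagrange's theorem, ord_19(5) divides φ(19) = 19 − 1 = 18 = 2 · 3^2.
Divisors of 18: 1, 2, 3, 6, 9, 18.
Compute 5^d (mod 19) for the divisors d until we hit 1:
5^1 ≡ 5 (mod 19)
5^2 ≡ 6 (mod 19)
5^3 ≡ 11 (mod 19)
5^6 ≡ 7 (mod 19)
5^9 ≡ 1 (mod 19) ✓
So ord_19(5) = 9.

9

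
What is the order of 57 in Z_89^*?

22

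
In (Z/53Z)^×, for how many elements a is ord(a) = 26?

φ(53) = 53 − 1 = 52 = 2^2 · 13.
Since (Z/53Z)^× is cyclic of order 52, the number of elements of order d is φ(d) when d | 52 and 0 otherwise.
26 = 2 · 13 divides 52, and φ(26) = 12.

12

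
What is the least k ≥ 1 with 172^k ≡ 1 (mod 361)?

19

The order of 172 must divide φ(361) = φ(19^2) = 19·(19−1) = 342 = 2 · 3^2 · 19.
Divisors of 342: 1, 2, 3, 6, 9, 18, 19, 38, 57, 114, 171, 342.
Evaluate successive powers at the divisors of 342:
172^1 ≡ 172 (mod 361)
172^2 ≡ 343 (mod 361)
172^3 ≡ 153 (mod 361)
172^6 ≡ 305 (mod 361)
172^9 ≡ 96 (mod 361)
172^18 ≡ 191 (mod 361)
172^19 ≡ 1 (mod 361) ✓
Hence ord(172) = 19.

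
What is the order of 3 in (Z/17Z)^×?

16

ord(3) | φ(17) = 17 − 1 = 16 = 2^4.
Divisors of 16: 1, 2, 4, 8, 16.
Test each divisor d:
3^1 ≡ 3 (mod 17)
3^2 ≡ 9 (mod 17)
3^4 ≡ 13 (mod 17)
3^8 ≡ 16 (mod 17)
3^16 ≡ 1 (mod 17) ✓
So ord_17(3) = 16.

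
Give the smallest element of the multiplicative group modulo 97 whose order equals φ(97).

5

φ(97) = 97 − 1 = 96 = 2^5 · 3.
g is a primitive root iff g^(96/q) ≢ 1 (mod 97) for each prime q ∈ {2, 3}.
g = 2: 2^48 ≡ 1 — hits 1, so not a primitive root.
g = 3: 3^48 ≡ 1 — hits 1, so not a primitive root.
g = 4: 4^48 ≡ 1 — hits 1, so not a primitive root.
g = 5: 5^48 ≡ 96; 5^32 ≡ 35 — none is 1, so 5 is a primitive root.
So 5 is the smallest generator of (Z/97Z)^×.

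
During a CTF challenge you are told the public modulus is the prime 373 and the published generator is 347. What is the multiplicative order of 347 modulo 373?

ord(347) | φ(373) = 373 − 1 = 372 = 2^2 · 3 · 31.
Divisors of 372: 1, 2, 3, 4, 6, 12, 31, 62, 93, 124, 186, 372.
Evaluate successive powers at the divisors of 372:
347^1 ≡ 347 (mod 373)
347^2 ≡ 303 (mod 373)
347^3 ≡ 328 (mod 373)
347^4 ≡ 51 (mod 373)
347^6 ≡ 160 (mod 373)
347^12 ≡ 236 (mod 373)
347^31 ≡ 304 (mod 373)
347^62 ≡ 285 (mod 373)
347^93 ≡ 104 (mod 373)
347^124 ≡ 284 (mod 373)
347^186 ≡ 372 (mod 373)
347^372 ≡ 1 (mod 373) ✓
Hence ord(347) = 372.

372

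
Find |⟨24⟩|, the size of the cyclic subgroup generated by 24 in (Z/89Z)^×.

88

Since 24 ∈ (Z/89Z)^×, its order divides φ(89) = 89 − 1 = 88 = 2^3 · 11.
Divisors of 88: 1, 2, 4, 8, 11, 22, 44, 88.
Compute 24^d (mod 89) for the divisors d until we hit 1:
24^1 ≡ 24 (mod 89)
24^2 ≡ 42 (mod 89)
24^4 ≡ 73 (mod 89)
24^8 ≡ 78 (mod 89)
24^11 ≡ 37 (mod 89)
24^22 ≡ 34 (mod 89)
24^44 ≡ 88 (mod 89)
24^88 ≡ 1 (mod 89) ✓
Hence ord(24) = 88.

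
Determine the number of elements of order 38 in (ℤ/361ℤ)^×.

18

φ(361) = φ(19^2) = 19·(19−1) = 342 = 2 · 3^2 · 19.
(Z/361Z)^× is cyclic (|G| = 342); a cyclic group of order m has exactly φ(d) elements of each order d | m, and none otherwise.
38 = 2 · 19 divides 342, and φ(38) = 18.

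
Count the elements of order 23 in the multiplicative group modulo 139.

φ(139) = 139 − 1 = 138 = 2 · 3 · 23.
In a cyclic group of order 138, there are φ(d) elements of order d for each divisor d of 138, and zero for non-divisors.
23 | 138, and φ(23) = 23 − 1 = 22.

22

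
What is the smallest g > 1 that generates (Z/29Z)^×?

2

φ(29) = 29 − 1 = 28 = 2^2 · 7.
Test candidates g = 2, 3, … against the prime factors q ∈ {2, 7} of φ(29): g is a generator iff g^(28/q) ≢ 1 for every such q.
g = 2: 2^14 ≡ 28; 2^4 ≡ 16 — none is 1, so 2 is a primitive root.
Hence the least primitive root of 29 is 2.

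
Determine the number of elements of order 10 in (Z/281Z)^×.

4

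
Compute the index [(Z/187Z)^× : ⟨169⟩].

The order of 169 must divide φ(187) = φ(11·17) = (11−1)·(17−1) = 10·16 = 160 = 2^5 · 5.
Divisors of 160: 1, 2, 4, 5, 8, 10, 16, 20, 32, 40, 80, 160.
Evaluate successive powers at the divisors of 160:
169^1 ≡ 169
169^2 ≡ 137
169^4 ≡ 69
169^5 ≡ 67
169^8 ≡ 86
169^10 ≡ 1
Thus |⟨169⟩| = ord(169) = 10.
[(Z/187Z)^× : ⟨169⟩] = 160/10 = 16.

16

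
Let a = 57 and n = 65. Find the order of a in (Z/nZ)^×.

Since 57 ∈ (Z/65Z)^×, its order divides φ(65) = φ(5·13) = (5−1)·(13−1) = 4·12 = 48 = 2^4 · 3.
Divisors of 48: 1, 2, 3, 4, 6, 8, 12, 16, 24, 48.
Test each divisor d:
57^1 ≡ 57 (mod 65)
57^2 ≡ 64 (mod 65)
57^3 ≡ 8 (mod 65)
57^4 ≡ 1 (mod 65) ✓
So ord_65(57) = 4.

4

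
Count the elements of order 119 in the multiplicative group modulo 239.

φ(239) = 239 − 1 = 238 = 2 · 7 · 17.
Since (Z/239Z)^× is cyclic of order 238, the number of elements of order d is φ(d) when d | 238 and 0 otherwise.
119 = 7 · 17 divides 238, and φ(119) = 96.

96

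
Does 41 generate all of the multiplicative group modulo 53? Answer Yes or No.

Yes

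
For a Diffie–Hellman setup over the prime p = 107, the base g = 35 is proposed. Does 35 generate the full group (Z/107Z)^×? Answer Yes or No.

No

φ(107) = 107 − 1 = 106 = 2 · 53.
Test 35^(106/q) mod 107 for each prime factor q of 106:
35^53 ≡ 1 (mod 107)  [q = 2: ≡ 1 ✗]
35^2 ≡ 48 (mod 107)  [q = 53: ≢ 1 ✓]
Since 35^53 ≡ 1, the order of 35 divides 53 < 106, so 35 is not a primitive root.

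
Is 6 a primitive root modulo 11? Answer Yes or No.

φ(11) = 11 − 1 = 10 = 2 · 5.
It suffices to check that the order of 6 is not a proper divisor of 10: compute 6^(10/q) for q ∈ {2, 5}.
6^5 ≡ 10 (mod 11)  [q = 2: ≢ 1 ✓]
6^2 ≡ 3 (mod 11)  [q = 5: ≢ 1 ✓]
All checks pass, so 6 has order 10 and is a primitive root modulo 11.

Yes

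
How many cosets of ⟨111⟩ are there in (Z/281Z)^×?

Since 111 ∈ (Z/281Z)^×, its order divides φ(281) = 281 − 1 = 280 = 2^3 · 5 · 7.
Divisors of 280: 1, 2, 4, 5, 7, 8, 10, 14, 20, 28, 35, 40, 56, 70, 140, 280.
Evaluate successive powers at the divisors of 280:
111^1 ≡ 111 (mod 281)
111^2 ≡ 238 (mod 281)
111^4 ≡ 163 (mod 281)
111^5 ≡ 109 (mod 281)
111^7 ≡ 90 (mod 281)
111^8 ≡ 155 (mod 281)
111^10 ≡ 79 (mod 281)
111^14 ≡ 232 (mod 281)
111^20 ≡ 59 (mod 281)
111^28 ≡ 153 (mod 281)
111^35 ≡ 1 (mod 281) ✓
So ord_281(111) = 35, hence |⟨111⟩| = 35.
[(Z/281Z)^× : ⟨111⟩] = 280/35 = 8.

8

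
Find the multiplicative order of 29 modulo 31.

By Lagrange's theorem, ord_31(29) divides φ(31) = 31 − 1 = 30 = 2 · 3 · 5.
Divisors of 30: 1, 2, 3, 5, 6, 10, 15, 30.
Check 29^d mod 31 for each divisor in increasing order:
29^1 ≡ 29 (mod 31)
29^2 ≡ 4 (mod 31)
29^3 ≡ 23 (mod 31)
29^5 ≡ 30 (mod 31)
29^6 ≡ 2 (mod 31)
29^10 ≡ 1 (mod 31) ✓
Hence ord(29) = 10.

10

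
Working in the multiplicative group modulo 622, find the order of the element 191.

310

ord(191) | φ(622) = φ(2)·φ(311) = 1·310 = 310 = 2 · 5 · 31.
Divisors of 310: 1, 2, 5, 10, 31, 62, 155, 310.
Check 191^d mod 622 for each divisor in increasing order:
191^1 ≡ 191
191^2 ≡ 405
191^5 ≡ 501
191^10 ≡ 335
191^31 ≡ 305
191^62 ≡ 347
191^155 ≡ 621
191^310 ≡ 1
Hence ord(191) = 310.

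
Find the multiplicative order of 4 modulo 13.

6

By Lagrange's theorem, ord_13(4) divides φ(13) = 13 − 1 = 12 = 2^2 · 3.
Divisors of 12: 1, 2, 3, 4, 6, 12.
Check 4^d mod 13 for each divisor in increasing order:
4^1 ≡ 4 (mod 13)
4^2 ≡ 3 (mod 13)
4^3 ≡ 12 (mod 13)
4^4 ≡ 9 (mod 13)
4^6 ≡ 1 (mod 13) ✓
So ord_13(4) = 6.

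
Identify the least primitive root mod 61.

φ(61) = 61 − 1 = 60 = 2^2 · 3 · 5.
g is a primitive root iff g^(60/q) ≢ 1 (mod 61) for each prime q ∈ {2, 3, 5}.
g = 2: 2^30 ≡ 60; 2^20 ≡ 47; 2^12 ≡ 9 — none is 1, so 2 is a primitive root.
The smallest primitive root modulo 61 is 2.

2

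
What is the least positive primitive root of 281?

3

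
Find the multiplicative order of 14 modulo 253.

110

Since 14 ∈ (Z/253Z)^×, its order divides φ(253) = φ(11·23) = (11−1)·(23−1) = 10·22 = 220 = 2^2 · 5 · 11.
Divisors of 220: 1, 2, 4, 5, 10, 11, 20, 22, 44, 55, 110, 220.
Evaluate successive powers at the divisors of 220:
14^1 ≡ 14
14^2 ≡ 196
14^4 ≡ 213
14^5 ≡ 199
14^10 ≡ 133
14^11 ≡ 91
14^20 ≡ 232
14^22 ≡ 185
14^44 ≡ 70
14^55 ≡ 45
14^110 ≡ 1
So ord_253(14) = 110.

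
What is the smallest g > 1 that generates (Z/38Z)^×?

3

φ(38) = φ(2)·φ(19) = 1·18 = 18 = 2 · 3^2.
g is a primitive root iff g^(18/q) ≢ 1 (mod 38) for each prime q ∈ {2, 3}.
g = 2: gcd(2, 38) = 2 > 1, not a unit — skip.
g = 3: 3^9 ≡ 37; 3^6 ≡ 7 — none is 1, so 3 is a primitive root.
So 3 is the smallest generator of (Z/38Z)^×.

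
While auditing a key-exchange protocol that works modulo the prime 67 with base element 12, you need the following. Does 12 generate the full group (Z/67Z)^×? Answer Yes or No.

φ(67) = 67 − 1 = 66 = 2 · 3 · 11.
12 is a primitive root mod 67 iff 12^(φ(67)/q) ≢ 1 for every prime q | φ(67), i.e. q ∈ {2, 3, 11}.
12^33 ≡ 66 (mod 67)  [q = 2: ≢ 1 ✓]
12^22 ≡ 29 (mod 67)  [q = 3: ≢ 1 ✓]
12^6 ≡ 62 (mod 67)  [q = 11: ≢ 1 ✓]
All checks pass, so 12 has order 66 and is a primitive root modulo 67.

Yes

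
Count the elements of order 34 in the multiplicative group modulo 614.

16

φ(614) = φ(2)·φ(307) = 1·306 = 306 = 2 · 3^2 · 17.
(Z/614Z)^× is cyclic (|G| = 306); a cyclic group of order m has exactly φ(d) elements of each order d | m, and none otherwise.
34 = 2 · 17 divides 306, and φ(34) = 16.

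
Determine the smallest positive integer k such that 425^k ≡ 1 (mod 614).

ord(425) | φ(614) = φ(2)·φ(307) = 1·306 = 306 = 2 · 3^2 · 17.
Divisors of 306: 1, 2, 3, 6, 9, 17, 18, 34, 51, 102, 153, 306.
Check 425^d mod 614 for each divisor in increasing order:
425^1 ≡ 425 (mod 614)
425^2 ≡ 109 (mod 614)
425^3 ≡ 275 (mod 614)
425^6 ≡ 103 (mod 614)
425^9 ≡ 81 (mod 614)
425^17 ≡ 53 (mod 614)
425^18 ≡ 421 (mod 614)
425^34 ≡ 353 (mod 614)
425^51 ≡ 289 (mod 614)
425^102 ≡ 17 (mod 614)
425^153 ≡ 1 (mod 614) ✓
Therefore the multiplicative order of 425 modulo 614 is 153.

153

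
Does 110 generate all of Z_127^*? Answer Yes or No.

Yes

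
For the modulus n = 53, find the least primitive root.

φ(53) = 53 − 1 = 52 = 2^2 · 13.
Test candidates g = 2, 3, … against the prime factors q ∈ {2, 13} of φ(53): g is a generator iff g^(52/q) ≢ 1 for every such q.
g = 2: 2^26 ≡ 52; 2^4 ≡ 16 — none is 1, so 2 is a primitive root.
Hence the least primitive root of 53 is 2.

2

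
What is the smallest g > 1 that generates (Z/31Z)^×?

3

φ(31) = 31 − 1 = 30 = 2 · 3 · 5.
Test candidates g = 2, 3, … against the prime factors q ∈ {2, 3, 5} of φ(31): g is a generator iff g^(30/q) ≢ 1 for every such q.
g = 2: 2^15 ≡ 1 — hits 1, so not a primitive root.
g = 3: 3^15 ≡ 30; 3^10 ≡ 25; 3^6 ≡ 16 — none is 1, so 3 is a primitive root.
The smallest primitive root modulo 31 is 3.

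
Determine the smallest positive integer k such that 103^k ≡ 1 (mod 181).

180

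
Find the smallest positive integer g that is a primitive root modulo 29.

φ(29) = 29 − 1 = 28 = 2^2 · 7.
g is a primitive root iff g^(28/q) ≢ 1 (mod 29) for each prime q ∈ {2, 7}.
g = 2: 2^14 ≡ 28; 2^4 ≡ 16 — none is 1, so 2 is a primitive root.
The smallest primitive root modulo 29 is 2.

2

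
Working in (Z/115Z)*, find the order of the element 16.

Since 16 ∈ (Z/115Z)^×, its order divides φ(115) = φ(5·23) = (5−1)·(23−1) = 4·22 = 88 = 2^3 · 11.
Divisors of 88: 1, 2, 4, 8, 11, 22, 44, 88.
Test each divisor d:
16^1 ≡ 16
16^2 ≡ 26
16^4 ≡ 101
16^8 ≡ 81
16^11 ≡ 1
So ord_115(16) = 11.

11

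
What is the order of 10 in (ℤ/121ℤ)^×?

22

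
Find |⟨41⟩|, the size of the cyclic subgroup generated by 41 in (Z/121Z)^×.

110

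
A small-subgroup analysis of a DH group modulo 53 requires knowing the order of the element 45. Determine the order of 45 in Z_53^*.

52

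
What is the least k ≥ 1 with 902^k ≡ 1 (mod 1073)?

84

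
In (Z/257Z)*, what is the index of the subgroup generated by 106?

1

ord(106) | φ(257) = 257 − 1 = 256 = 2^8.
Divisors of 256: 1, 2, 4, 8, 16, 32, 64, 128, 256.
Test each divisor d:
106^1 ≡ 106 (mod 257)
106^2 ≡ 185 (mod 257)
106^4 ≡ 44 (mod 257)
106^8 ≡ 137 (mod 257)
106^16 ≡ 8 (mod 257)
106^32 ≡ 64 (mod 257)
106^64 ≡ 241 (mod 257)
106^128 ≡ 256 (mod 257)
106^256 ≡ 1 (mod 257) ✓
So ord_257(106) = 256, hence |⟨106⟩| = 256.
[(Z/257Z)^× : ⟨106⟩] = 256/256 = 1.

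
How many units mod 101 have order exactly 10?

4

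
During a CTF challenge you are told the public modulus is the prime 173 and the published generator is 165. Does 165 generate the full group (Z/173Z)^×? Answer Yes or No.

Yes

φ(173) = 173 − 1 = 172 = 2^2 · 43.
165 is a primitive root mod 173 iff 165^(φ(173)/q) ≢ 1 for every prime q | φ(173), i.e. q ∈ {2, 43}.
165^86 ≡ 172 (mod 173)  [q = 2: ≢ 1 ✓]
165^4 ≡ 117 (mod 173)  [q = 43: ≢ 1 ✓]
None equal 1, so ord_173(165) = 172: 165 is a primitive root.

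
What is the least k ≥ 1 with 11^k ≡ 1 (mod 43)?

ord(11) | φ(43) = 43 − 1 = 42 = 2 · 3 · 7.
Divisors of 42: 1, 2, 3, 6, 7, 14, 21, 42.
Compute 11^d (mod 43) for the divisors d until we hit 1:
11^1 ≡ 11
11^2 ≡ 35
11^3 ≡ 41
11^6 ≡ 4
11^7 ≡ 1
Hence ord(11) = 7.

7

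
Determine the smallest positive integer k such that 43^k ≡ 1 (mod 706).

176

By Lagrange's theorem, ord_706(43) divides φ(706) = φ(2)·φ(353) = 1·352 = 352 = 2^5 · 11.
Divisors of 352: 1, 2, 4, 8, 11, 16, 22, 32, 44, 88, 176, 352.
Test each divisor d:
43^1 ≡ 43
43^2 ≡ 437
43^4 ≡ 349
43^8 ≡ 369
43^11 ≡ 253
43^16 ≡ 609
43^22 ≡ 469
43^32 ≡ 231
43^44 ≡ 395
43^88 ≡ 705
43^176 ≡ 1
Hence ord(43) = 176.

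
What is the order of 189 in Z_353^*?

176

The order of 189 must divide φ(353) = 353 − 1 = 352 = 2^5 · 11.
Divisors of 352: 1, 2, 4, 8, 11, 16, 22, 32, 44, 88, 176, 352.
Test each divisor d:
189^1 ≡ 189 (mod 353)
189^2 ≡ 68 (mod 353)
189^4 ≡ 35 (mod 353)
189^8 ≡ 166 (mod 353)
189^11 ≡ 253 (mod 353)
189^16 ≡ 22 (mod 353)
189^22 ≡ 116 (mod 353)
189^32 ≡ 131 (mod 353)
189^44 ≡ 42 (mod 353)
189^88 ≡ 352 (mod 353)
189^176 ≡ 1 (mod 353) ✓
The smallest such exponent is 176, so the order of 189 is 176.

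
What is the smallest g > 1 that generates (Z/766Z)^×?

φ(766) = φ(2)·φ(383) = 1·382 = 382 = 2 · 191.
Test candidates g = 2, 3, … against the prime factors q ∈ {2, 191} of φ(766): g is a generator iff g^(382/q) ≢ 1 for every such q.
g = 2: gcd(2, 766) = 2 > 1, not a unit — skip.
g = 3: 3^191 ≡ 1 — hits 1, so not a primitive root.
g = 4: gcd(4, 766) = 2 > 1, not a unit — skip.
g = 5: 5^191 ≡ 765; 5^2 ≡ 25 — none is 1, so 5 is a primitive root.
So 5 is the smallest generator of (Z/766Z)^×.

5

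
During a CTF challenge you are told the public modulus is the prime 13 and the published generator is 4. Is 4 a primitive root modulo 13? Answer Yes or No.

φ(13) = 13 − 1 = 12 = 2^2 · 3.
An element g generates (Z/13Z)^× iff g^(12/q) ≢ 1 (mod 13) for each prime q ∈ {2, 3}.
4^6 ≡ 1 (mod 13)  [q = 2: ≡ 1 ✗]
4^4 ≡ 9 (mod 13)  [q = 3: ≢ 1 ✓]
Since 4^6 ≡ 1, the order of 4 divides 6 < 12, so 4 is not a primitive root.

No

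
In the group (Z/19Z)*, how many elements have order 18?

φ(19) = 19 − 1 = 18 = 2 · 3^2.
In a cyclic group of order 18, there are φ(d) elements of order d for each divisor d of 18, and zero for non-divisors.
18 = 2 · 3^2 divides 18, and φ(18) = 6.

6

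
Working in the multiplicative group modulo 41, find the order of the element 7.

40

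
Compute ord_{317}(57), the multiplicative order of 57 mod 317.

79

The order of 57 must divide φ(317) = 317 − 1 = 316 = 2^2 · 79.
Divisors of 316: 1, 2, 4, 79, 158, 316.
Evaluate successive powers at the divisors of 316:
57^1 ≡ 57 (mod 317)
57^2 ≡ 79 (mod 317)
57^4 ≡ 218 (mod 317)
57^79 ≡ 1 (mod 317) ✓
Hence ord(57) = 79.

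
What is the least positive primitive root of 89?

3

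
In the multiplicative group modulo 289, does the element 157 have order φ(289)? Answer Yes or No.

No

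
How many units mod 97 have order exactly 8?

φ(97) = 97 − 1 = 96 = 2^5 · 3.
In a cyclic group of order 96, there are φ(d) elements of order d for each divisor d of 96, and zero for non-divisors.
8 = 2^3 divides 96, and φ(8) = 4.

4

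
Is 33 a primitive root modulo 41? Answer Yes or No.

No

φ(41) = 41 − 1 = 40 = 2^3 · 5.
Test 33^(40/q) mod 41 for each prime factor q of 40:
33^20 ≡ 1 (mod 41)  [q = 2: ≡ 1 ✗]
33^8 ≡ 16 (mod 41)  [q = 5: ≢ 1 ✓]
Since 33^20 ≡ 1, the order of 33 divides 20 < 40, so 33 is not a primitive root.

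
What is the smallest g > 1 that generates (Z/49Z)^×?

3

φ(49) = φ(7^2) = 7·(7−1) = 42 = 2 · 3 · 7.
Test candidates g = 2, 3, … against the prime factors q ∈ {2, 3, 7} of φ(49): g is a generator iff g^(42/q) ≢ 1 for every such q.
g = 2: 2^21 ≡ 1 — hits 1, so not a primitive root.
g = 3: 3^21 ≡ 48; 3^14 ≡ 30; 3^6 ≡ 43 — none is 1, so 3 is a primitive root.
So 3 is the smallest generator of (Z/49Z)^×.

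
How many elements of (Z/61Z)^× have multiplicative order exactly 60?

16

φ(61) = 61 − 1 = 60 = 2^2 · 3 · 5.
(Z/61Z)^× is cyclic (|G| = 60); a cyclic group of order m has exactly φ(d) elements of each order d | m, and none otherwise.
60 = 2^2 · 3 · 5 divides 60, and φ(60) = 16.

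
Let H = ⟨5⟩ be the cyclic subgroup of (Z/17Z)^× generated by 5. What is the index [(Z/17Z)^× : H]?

1

By Lagrange's theorem, ord_17(5) divides φ(17) = 17 − 1 = 16 = 2^4.
Divisors of 16: 1, 2, 4, 8, 16.
Evaluate successive powers at the divisors of 16:
5^1 ≡ 5
5^2 ≡ 8
5^4 ≡ 13
5^8 ≡ 16
5^16 ≡ 1
So ord_17(5) = 16, hence |⟨5⟩| = 16.
The index is φ(17) / ord(5) = 16 / 16 = 1.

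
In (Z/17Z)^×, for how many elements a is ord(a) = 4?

φ(17) = 17 − 1 = 16 = 2^4.
(Z/17Z)^× is cyclic (|G| = 16); a cyclic group of order m has exactly φ(d) elements of each order d | m, and none otherwise.
4 = 2^2 divides 16, and φ(4) = 2.

2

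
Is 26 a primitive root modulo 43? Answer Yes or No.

Yes

φ(43) = 43 − 1 = 42 = 2 · 3 · 7.
Test 26^(42/q) mod 43 for each prime factor q of 42:
26^21 ≡ 42 (mod 43)  [q = 2: ≢ 1 ✓]
26^14 ≡ 6 (mod 43)  [q = 3: ≢ 1 ✓]
26^6 ≡ 35 (mod 43)  [q = 7: ≢ 1 ✓]
None equal 1, so ord_43(26) = 42: 26 is a primitive root.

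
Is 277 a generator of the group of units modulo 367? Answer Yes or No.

φ(367) = 367 − 1 = 366 = 2 · 3 · 61.
277 is a primitive root mod 367 iff 277^(φ(367)/q) ≢ 1 for every prime q | φ(367), i.e. q ∈ {2, 3, 61}.
277^183 ≡ 1 (mod 367)  [q = 2: ≡ 1 ✗]
277^122 ≡ 283 (mod 367)  [q = 3: ≢ 1 ✓]
277^6 ≡ 327 (mod 367)  [q = 61: ≢ 1 ✓]
277^183 ≡ 1 shows ord(277) | 183, strictly less than φ(367); not a primitive root.

No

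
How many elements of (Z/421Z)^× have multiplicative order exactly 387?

0

φ(421) = 421 − 1 = 420 = 2^2 · 3 · 5 · 7.
In a cyclic group of order 420, there are φ(d) elements of order d for each divisor d of 420, and zero for non-divisors.
Here 420 is not a multiple of 387, so there are no elements of order 387.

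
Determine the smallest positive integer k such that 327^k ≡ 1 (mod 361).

171

The order of 327 must divide φ(361) = φ(19^2) = 19·(19−1) = 342 = 2 · 3^2 · 19.
Divisors of 342: 1, 2, 3, 6, 9, 18, 19, 38, 57, 114, 171, 342.
Evaluate successive powers at the divisors of 342:
327^1 ≡ 327 (mod 361)
327^2 ≡ 73 (mod 361)
327^3 ≡ 45 (mod 361)
327^6 ≡ 220 (mod 361)
327^9 ≡ 153 (mod 361)
327^18 ≡ 305 (mod 361)
327^19 ≡ 99 (mod 361)
327^38 ≡ 54 (mod 361)
327^57 ≡ 292 (mod 361)
327^114 ≡ 68 (mod 361)
327^171 ≡ 1 (mod 361) ✓
Therefore the multiplicative order of 327 modulo 361 is 171.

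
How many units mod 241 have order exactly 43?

φ(241) = 241 − 1 = 240 = 2^4 · 3 · 5.
In a cyclic group of order 240, there are φ(d) elements of order d for each divisor d of 240, and zero for non-divisors.
43 does not divide 240, so no element of (Z/241Z)^× has order 43.

0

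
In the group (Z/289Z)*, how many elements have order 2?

1

φ(289) = φ(17^2) = 17·(17−1) = 272 = 2^4 · 17.
(Z/289Z)^× is cyclic (|G| = 272); a cyclic group of order m has exactly φ(d) elements of each order d | m, and none otherwise.
2 | 272, and φ(2) = 2 − 1 = 1.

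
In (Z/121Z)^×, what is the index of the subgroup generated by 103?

ord(103) | φ(121) = φ(11^2) = 11·(11−1) = 110 = 2 · 5 · 11.
Divisors of 110: 1, 2, 5, 10, 11, 22, 55, 110.
Check 103^d mod 121 for each divisor in increasing order:
103^1 ≡ 103
103^2 ≡ 82
103^5 ≡ 89
103^10 ≡ 56
103^11 ≡ 81
103^22 ≡ 27
103^55 ≡ 1
Thus |⟨103⟩| = ord(103) = 55.
[(Z/121Z)^× : ⟨103⟩] = 110/55 = 2.

2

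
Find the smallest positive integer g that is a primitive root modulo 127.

3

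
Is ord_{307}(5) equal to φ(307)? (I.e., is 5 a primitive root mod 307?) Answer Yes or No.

Yes

φ(307) = 307 − 1 = 306 = 2 · 3^2 · 17.
An element g generates (Z/307Z)^× iff g^(306/q) ≢ 1 (mod 307) for each prime q ∈ {2, 3, 17}.
5^153 ≡ 306 (mod 307)  [q = 2: ≢ 1 ✓]
5^102 ≡ 289 (mod 307)  [q = 3: ≢ 1 ✓]
5^18 ≡ 81 (mod 307)  [q = 17: ≢ 1 ✓]
None equal 1, so ord_307(5) = 306: 5 is a primitive root.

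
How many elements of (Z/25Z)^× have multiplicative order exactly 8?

0

φ(25) = φ(5^2) = 5·(5−1) = 20 = 2^2 · 5.
(Z/25Z)^× is cyclic (|G| = 20); a cyclic group of order m has exactly φ(d) elements of each order d | m, and none otherwise.
8 does not divide 20, so no element of (Z/25Z)^× has order 8.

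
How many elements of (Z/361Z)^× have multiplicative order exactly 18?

6

φ(361) = φ(19^2) = 19·(19−1) = 342 = 2 · 3^2 · 19.
In a cyclic group of order 342, there are φ(d) elements of order d for each divisor d of 342, and zero for non-divisors.
18 = 2 · 3^2 divides 342, and φ(18) = 6.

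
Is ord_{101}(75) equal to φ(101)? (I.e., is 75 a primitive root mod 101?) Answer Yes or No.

Yes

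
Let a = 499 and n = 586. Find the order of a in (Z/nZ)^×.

ord(499) | φ(586) = φ(2)·φ(293) = 1·292 = 292 = 2^2 · 73.
Divisors of 292: 1, 2, 4, 73, 146, 292.
Test each divisor d:
499^1 ≡ 499 (mod 586)
499^2 ≡ 537 (mod 586)
499^4 ≡ 57 (mod 586)
499^73 ≡ 1 (mod 586) ✓
Hence ord(499) = 73.

73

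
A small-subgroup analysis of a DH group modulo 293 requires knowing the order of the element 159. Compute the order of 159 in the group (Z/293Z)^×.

Since 159 ∈ (Z/293Z)^×, its order divides φ(293) = 293 − 1 = 292 = 2^2 · 73.
Divisors of 292: 1, 2, 4, 73, 146, 292.
Check 159^d mod 293 for each divisor in increasing order:
159^1 ≡ 159 (mod 293)
159^2 ≡ 83 (mod 293)
159^4 ≡ 150 (mod 293)
159^73 ≡ 138 (mod 293)
159^146 ≡ 292 (mod 293)
159^292 ≡ 1 (mod 293) ✓
So ord_293(159) = 292.

292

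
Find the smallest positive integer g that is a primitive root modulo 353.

φ(353) = 353 − 1 = 352 = 2^5 · 11.
g is a primitive root iff g^(352/q) ≢ 1 (mod 353) for each prime q ∈ {2, 11}.
g = 2: 2^176 ≡ 1 — hits 1, so not a primitive root.
g = 3: 3^176 ≡ 352; 3^32 ≡ 140 — none is 1, so 3 is a primitive root.
Hence the least primitive root of 353 is 3.

3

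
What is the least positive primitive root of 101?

φ(101) = 101 − 1 = 100 = 2^2 · 5^2.
Test candidates g = 2, 3, … against the prime factors q ∈ {2, 5} of φ(101): g is a generator iff g^(100/q) ≢ 1 for every such q.
g = 2: 2^50 ≡ 100; 2^20 ≡ 95 — none is 1, so 2 is a primitive root.
So 2 is the smallest generator of (Z/101Z)^×.

2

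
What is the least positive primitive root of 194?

5

φ(194) = φ(2)·φ(97) = 1·96 = 96 = 2^5 · 3.
Test candidates g = 2, 3, … against the prime factors q ∈ {2, 3} of φ(194): g is a generator iff g^(96/q) ≢ 1 for every such q.
g = 2: gcd(2, 194) = 2 > 1, not a unit — skip.
g = 3: 3^48 ≡ 1 — hits 1, so not a primitive root.
g = 4: gcd(4, 194) = 2 > 1, not a unit — skip.
g = 5: 5^48 ≡ 193; 5^32 ≡ 35 — none is 1, so 5 is a primitive root.
The smallest primitive root modulo 194 is 5.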